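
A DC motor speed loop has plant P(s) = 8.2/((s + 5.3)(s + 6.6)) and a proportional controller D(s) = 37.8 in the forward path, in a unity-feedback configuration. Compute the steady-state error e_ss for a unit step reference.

0.101

The loop is type 0. Static position error constant K_pos = D(0)·P(0) = 37.8·0.2344 = 8.861.
Steady-state error to a unit step: e_ss = 1/(1+K_pos) = 1/9.861 = 0.101.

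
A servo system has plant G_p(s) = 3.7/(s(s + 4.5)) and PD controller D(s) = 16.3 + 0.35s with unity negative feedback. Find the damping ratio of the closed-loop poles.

ζ = 0.373

Forward path: (16.3 + 0.35s)·3.7/(s(s+4.5)). The closed-loop characteristic equation is s² + (4.5 + 3.7·0.35)s + 3.7·16.3 = 0.
That is s² + 5.795s + 60.31 = 0, so ω_n = 7.766 rad/s and ζ = 5.795/(2·7.766) = 0.3731.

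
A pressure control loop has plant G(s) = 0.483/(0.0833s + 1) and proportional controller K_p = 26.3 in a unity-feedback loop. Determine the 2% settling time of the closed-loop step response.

T_s ≈ 0.0243 s

Closed loop: T(s) = K_p·G/(1+K_p·G) = 12.7/(0.0833s + 1 + 12.7), with pole at s = −(1 + 12.7)/0.0833 = −164.5.
τ = 1/164.5 = 0.006079 s, so 2% settling time ≈ 4τ = 0.0243 s.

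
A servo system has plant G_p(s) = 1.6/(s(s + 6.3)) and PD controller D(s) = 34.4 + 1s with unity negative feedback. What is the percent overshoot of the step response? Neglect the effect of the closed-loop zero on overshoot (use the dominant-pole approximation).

13.9%

Forward path: (34.4 + 1s)·1.6/(s(s+6.3)). The closed-loop characteristic equation is s² + (6.3 + 1.6·1)s + 1.6·34.4 = 0.
That is s² + 7.9s + 55.04 = 0, so ω_n = 7.419 rad/s and ζ = 7.9/(2·7.419) = 0.5324.
%OS = 100·exp(−πζ/√(1−ζ²)) = 13.9%.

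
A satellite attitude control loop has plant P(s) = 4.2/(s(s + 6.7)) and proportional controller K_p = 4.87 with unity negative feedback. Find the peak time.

T_p = 1.03 s

Closed-loop characteristic equation: s² + 6.7s + 20.45 = 0, so ω_n = 4.523 rad/s and ζ = 6.7/(2·4.523) = 0.7407.
Damped frequency ω_d = ω_n√(1−ζ²) = 3.038 rad/s, so peak time T_p = π/ω_d = 1.03 s.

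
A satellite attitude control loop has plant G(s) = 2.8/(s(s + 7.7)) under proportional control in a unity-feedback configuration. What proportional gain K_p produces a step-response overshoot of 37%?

K_p = 58.1

From %OS = 100·exp(−πζ/√(1−ζ²)) = 37%, ζ = −ln(0.37)/√(π²+ln²(0.37)) = 0.3017.
Characteristic equation s² + 7.7s + 2.8K_p = 0 gives ζ = 7.7/(2√(2.8K_p)).
Setting ζ = 0.3017: √(2.8K_p) = 7.7/(2·0.3017) = 12.76, so K_p = 162.8/2.8 = 58.1.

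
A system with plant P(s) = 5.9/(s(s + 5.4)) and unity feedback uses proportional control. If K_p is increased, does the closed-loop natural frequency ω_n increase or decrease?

increase

ω_n = √(5.9·K_p), which grows with K_p.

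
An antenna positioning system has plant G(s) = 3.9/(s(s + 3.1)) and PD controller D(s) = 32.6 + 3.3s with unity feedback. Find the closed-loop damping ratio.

Forward path: (32.6 + 3.3s)·3.9/(s(s+3.1)). The closed-loop characteristic equation is s² + (3.1 + 3.9·3.3)s + 3.9·32.6 = 0.
That is s² + 15.97s + 127.1 = 0, so ω_n = 11.28 rad/s and ζ = 15.97/(2·11.28) = 0.7082.

ζ = 0.708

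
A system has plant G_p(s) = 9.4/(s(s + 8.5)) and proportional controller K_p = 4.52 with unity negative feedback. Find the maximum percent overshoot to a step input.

The closed-loop denominator s² + 8.5s + 42.49 gives ω_n = √42.49 = 6.518 and ζ = 8.5/(2ω_n) = 0.652.
%OS = 100·exp(−πζ/√(1−ζ²)) = 100·exp(−π·0.652/√0.5749) = 6.71%.

6.71%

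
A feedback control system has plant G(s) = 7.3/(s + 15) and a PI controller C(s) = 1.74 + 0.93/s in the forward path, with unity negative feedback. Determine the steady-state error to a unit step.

The open loop C(s)G(s) has a pole at the origin (type 1), so the static position error constant is infinite and e_ss = 1/(1+∞) = 0.

0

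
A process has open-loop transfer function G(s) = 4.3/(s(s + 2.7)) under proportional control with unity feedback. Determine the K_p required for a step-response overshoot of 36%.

From %OS = 100·exp(−πζ/√(1−ζ²)) = 36%, ζ = −ln(0.36)/√(π²+ln²(0.36)) = 0.3093.
Characteristic equation s² + 2.7s + 4.3K_p = 0 gives ζ = 2.7/(2√(4.3K_p)).
Setting ζ = 0.3093: √(4.3K_p) = 2.7/(2·0.3093) = 4.365, so K_p = 19.06/4.3 = 4.43.

K_p = 4.43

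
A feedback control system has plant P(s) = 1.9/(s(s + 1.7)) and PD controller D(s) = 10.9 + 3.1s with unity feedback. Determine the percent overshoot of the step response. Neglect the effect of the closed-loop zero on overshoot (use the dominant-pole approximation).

Forward path: (10.9 + 3.1s)·1.9/(s(s+1.7)). The closed-loop characteristic equation is s² + (1.7 + 1.9·3.1)s + 1.9·10.9 = 0.
That is s² + 7.59s + 20.71 = 0, so ω_n = 4.551 rad/s and ζ = 7.59/(2·4.551) = 0.8339.
%OS = 100·exp(−πζ/√(1−ζ²)) = 0.868%.

0.868%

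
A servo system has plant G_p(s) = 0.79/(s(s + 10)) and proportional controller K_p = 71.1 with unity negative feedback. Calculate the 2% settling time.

T_s ≈ 0.8 s

The closed-loop denominator s² + 10s + 56.17 gives ω_n = √56.17 = 7.495 and ζ = 10/(2ω_n) = 0.6671.
2% settling time T_s ≈ 4/(ζω_n) = 4/5 = 0.8 s.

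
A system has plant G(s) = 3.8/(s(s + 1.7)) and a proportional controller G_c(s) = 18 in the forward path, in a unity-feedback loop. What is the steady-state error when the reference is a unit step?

0

The open loop G_c(s)G(s) has a pole at the origin (type 1), so the static position error constant is infinite and e_ss = 1/(1+∞) = 0.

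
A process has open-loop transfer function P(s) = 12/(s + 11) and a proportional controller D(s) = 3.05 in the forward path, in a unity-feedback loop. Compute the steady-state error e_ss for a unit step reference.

0.231

The loop is type 0. Static position error constant K_pos = D(0)·P(0) = 3.05·1.091 = 3.327.
Steady-state error to a unit step: e_ss = 1/(1+K_pos) = 1/4.327 = 0.231.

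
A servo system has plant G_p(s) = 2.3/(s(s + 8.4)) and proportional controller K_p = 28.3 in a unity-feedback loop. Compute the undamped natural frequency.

The closed-loop denominator is s(s+8.4) + 28.3·2.3 = s² + 8.4s + 65.09.
Matching s² + 2ζω_n s + ω_n²: ω_n = √65.09 = 8.068 rad/s and 2ζω_n = 8.4, so ζ = 8.4/(2·8.068) = 0.521.

ω_n = 8.07 rad/s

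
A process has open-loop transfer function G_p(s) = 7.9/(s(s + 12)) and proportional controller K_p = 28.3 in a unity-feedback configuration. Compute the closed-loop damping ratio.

ζ = 0.401

The closed-loop denominator is s(s+12) + 28.3·7.9 = s² + 12s + 223.6.
Matching s² + 2ζω_n s + ω_n²: ω_n = √223.6 = 14.95 rad/s and 2ζω_n = 12, so ζ = 12/(2·14.95) = 0.401.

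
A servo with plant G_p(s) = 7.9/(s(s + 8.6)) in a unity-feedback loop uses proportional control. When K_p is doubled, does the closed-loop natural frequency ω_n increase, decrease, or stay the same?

increase

ω_n = √(7.9·K_p), which grows with K_p.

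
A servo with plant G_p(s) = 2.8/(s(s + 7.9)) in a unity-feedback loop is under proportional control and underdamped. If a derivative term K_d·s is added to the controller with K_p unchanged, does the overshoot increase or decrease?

The derivative term adds K·K_d to the s-coefficient of the characteristic equation, raising 2ζω_n while ω_n is unchanged; ζ increases, so overshoot decreases.

decrease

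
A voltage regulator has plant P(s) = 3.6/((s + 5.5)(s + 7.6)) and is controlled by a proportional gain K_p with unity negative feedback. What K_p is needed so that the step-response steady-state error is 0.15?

K_p = 65.8

The loop is type 0, so e_ss(step) = 1/(1 + K_pos) with K_pos = K_p·P(0).
P(0) = 0.08612. Require 1/(1 + K_p·0.08612) = 0.15, so 1 + 0.08612·K_p = 6.667.
K_p = (6.667 − 1)/0.08612 = 65.8.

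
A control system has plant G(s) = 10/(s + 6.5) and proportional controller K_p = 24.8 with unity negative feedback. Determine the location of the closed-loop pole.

Closed-loop transfer function: T(s) = K_p·G(s)/(1 + K_p·G(s)) = 248/(s + 6.5 + 248) = 248/(s + 254.5).
The closed-loop pole is at s = −254.5.

s = -254.5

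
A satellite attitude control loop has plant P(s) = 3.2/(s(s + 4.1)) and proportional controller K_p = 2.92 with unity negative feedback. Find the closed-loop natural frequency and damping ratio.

1 + K_p·P(s) = 0 gives s² + 4.1s + 9.344 = 0.
Matching s² + 2ζω_n s + ω_n²: ω_n = √9.344 = 3.057 rad/s and 2ζω_n = 4.1, so ζ = 4.1/(2·3.057) = 0.671.

ω_n = 3.06 rad/s, ζ = 0.671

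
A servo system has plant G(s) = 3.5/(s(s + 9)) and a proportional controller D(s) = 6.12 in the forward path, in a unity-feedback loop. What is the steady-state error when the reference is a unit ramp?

0.42

The loop has one pole at the origin (type 1). Velocity error constant K_v = lim_{s→0} s·D(s)G(s) = 6.12·3.5/9 = 2.38.
Steady-state error to a unit ramp: e_ss = 1/K_v = 0.42.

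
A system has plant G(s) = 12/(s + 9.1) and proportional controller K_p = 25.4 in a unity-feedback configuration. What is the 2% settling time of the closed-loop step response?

T_s ≈ 0.0127 s

Closed-loop transfer function: T(s) = K_p·G(s)/(1 + K_p·G(s)) = 304.8/(s + 9.1 + 304.8) = 304.8/(s + 313.9).
Time constant τ = 1/313.9 = 0.003186 s, so the 2% settling time is about 4τ = 0.0127 s.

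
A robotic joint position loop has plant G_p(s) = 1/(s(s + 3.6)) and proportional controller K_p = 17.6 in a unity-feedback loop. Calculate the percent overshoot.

The closed-loop denominator s² + 3.6s + 17.6 gives ω_n = √17.6 = 4.195 and ζ = 3.6/(2ω_n) = 0.4291.
%OS = 100·exp(−πζ/√(1−ζ²)) = 100·exp(−π·0.4291/√0.8159) = 22.5%.

22.5%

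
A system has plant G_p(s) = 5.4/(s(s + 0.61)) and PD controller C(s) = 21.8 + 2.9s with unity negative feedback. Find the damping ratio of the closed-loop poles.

ζ = 0.75

Forward path: (21.8 + 2.9s)·5.4/(s(s+0.61)). The closed-loop characteristic equation is s² + (0.61 + 5.4·2.9)s + 5.4·21.8 = 0.
That is s² + 16.27s + 117.7 = 0, so ω_n = 10.85 rad/s and ζ = 16.27/(2·10.85) = 0.7498.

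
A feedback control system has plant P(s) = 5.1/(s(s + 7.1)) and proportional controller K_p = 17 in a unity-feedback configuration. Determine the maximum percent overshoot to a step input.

27.4%

The closed-loop denominator s² + 7.1s + 86.7 gives ω_n = √86.7 = 9.311 and ζ = 7.1/(2ω_n) = 0.3813.
%OS = 100·exp(−πζ/√(1−ζ²)) = 100·exp(−π·0.3813/√0.8546) = 27.4%.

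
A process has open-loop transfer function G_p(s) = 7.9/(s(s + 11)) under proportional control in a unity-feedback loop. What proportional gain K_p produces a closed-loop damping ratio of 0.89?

Closed-loop characteristic equation: s² + 11s + K_p·7.9 = 0.
So ω_n = √(7.9K_p) and 2ζω_n = 11, giving ζ = 11/(2√(7.9K_p)).
Setting ζ = 0.89: √(7.9K_p) = 11/(2·0.89) = 6.18, so K_p = 38.19/7.9 = 4.83.

K_p = 4.83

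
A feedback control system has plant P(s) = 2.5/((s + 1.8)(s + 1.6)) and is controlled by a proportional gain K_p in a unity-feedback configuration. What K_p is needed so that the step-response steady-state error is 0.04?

Steady-state error for a unit step on this type-0 loop is 1/(1 + K_p·P(0)).
P(0) = 0.8681. Require 1/(1 + K_p·0.8681) = 0.04, so 1 + 0.8681·K_p = 25.
K_p = (25 − 1)/0.8681 = 27.6.

K_p = 27.6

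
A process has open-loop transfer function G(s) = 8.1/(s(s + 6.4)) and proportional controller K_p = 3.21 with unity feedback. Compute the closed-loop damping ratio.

ζ = 0.628

With unity feedback the closed-loop characteristic equation is s² + 6.4s + 3.21·8.1 = s² + 6.4s + 26 = 0.
So ω_n² = 26 ⇒ ω_n = 5.099 rad/s, and ζ = 6.4/(2ω_n) = 0.628.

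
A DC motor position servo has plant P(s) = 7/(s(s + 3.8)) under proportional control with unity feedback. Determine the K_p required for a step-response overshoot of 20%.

K_p = 2.48

From %OS = 100·exp(−πζ/√(1−ζ²)) = 20%, ζ = −ln(0.2)/√(π²+ln²(0.2)) = 0.4559.
Characteristic equation s² + 3.8s + 7K_p = 0 gives ζ = 3.8/(2√(7K_p)).
Setting ζ = 0.4559: √(7K_p) = 3.8/(2·0.4559) = 4.167, so K_p = 17.36/7 = 2.48.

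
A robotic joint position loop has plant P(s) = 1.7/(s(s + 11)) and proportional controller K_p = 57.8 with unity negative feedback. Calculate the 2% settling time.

From 1 + K_pP(s) = 0: s² + 11s + 98.26 = 0 ⇒ ω_n = 9.913, ζ = 0.5548.
2% settling time T_s ≈ 4/(ζω_n) = 4/5.5 = 0.727 s.

T_s ≈ 0.727 s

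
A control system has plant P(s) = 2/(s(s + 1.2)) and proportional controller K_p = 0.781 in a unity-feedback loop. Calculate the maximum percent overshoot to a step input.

17.9%

The closed-loop denominator s² + 1.2s + 1.562 gives ω_n = √1.562 = 1.25 and ζ = 1.2/(2ω_n) = 0.4801.
%OS = 100·exp(−πζ/√(1−ζ²)) = 100·exp(−π·0.4801/√0.7695) = 17.9%.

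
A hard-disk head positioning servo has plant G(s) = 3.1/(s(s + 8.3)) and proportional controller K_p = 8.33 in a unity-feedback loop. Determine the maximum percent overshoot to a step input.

1.17%

The closed-loop denominator s² + 8.3s + 25.82 gives ω_n = √25.82 = 5.082 and ζ = 8.3/(2ω_n) = 0.8167.
%OS = 100·exp(−πζ/√(1−ζ²)) = 100·exp(−π·0.8167/√0.3331) = 1.17%.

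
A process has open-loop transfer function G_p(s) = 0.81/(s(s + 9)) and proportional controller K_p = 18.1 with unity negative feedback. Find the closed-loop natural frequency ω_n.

1 + K_p·G_p(s) = 0 gives s² + 9s + 14.66 = 0.
So ω_n² = 14.66 ⇒ ω_n = 3.829 rad/s, and ζ = 9/(2ω_n) = 1.18.

ω_n = 3.83 rad/s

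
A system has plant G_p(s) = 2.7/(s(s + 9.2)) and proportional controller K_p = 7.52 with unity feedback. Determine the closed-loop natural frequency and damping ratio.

ω_n = 4.51 rad/s, ζ = 1.02

The closed-loop denominator is s(s+9.2) + 7.52·2.7 = s² + 9.2s + 20.3.
So ω_n² = 20.3 ⇒ ω_n = 4.506 rad/s, and ζ = 9.2/(2ω_n) = 1.02.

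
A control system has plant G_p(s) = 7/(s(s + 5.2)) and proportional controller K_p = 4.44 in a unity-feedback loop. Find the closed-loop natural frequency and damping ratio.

ω_n = 5.57 rad/s, ζ = 0.466

With unity feedback the closed-loop characteristic equation is s² + 5.2s + 4.44·7 = s² + 5.2s + 31.08 = 0.
So ω_n² = 31.08 ⇒ ω_n = 5.575 rad/s, and ζ = 5.2/(2ω_n) = 0.466.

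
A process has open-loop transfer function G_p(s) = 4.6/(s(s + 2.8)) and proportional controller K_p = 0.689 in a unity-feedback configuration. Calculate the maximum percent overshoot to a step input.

1.83%

From 1 + K_pG_p(s) = 0: s² + 2.8s + 3.169 = 0 ⇒ ω_n = 1.78, ζ = 0.7864.
%OS = 100·exp(−πζ/√(1−ζ²)) = 100·exp(−π·0.7864/√0.3816) = 1.83%.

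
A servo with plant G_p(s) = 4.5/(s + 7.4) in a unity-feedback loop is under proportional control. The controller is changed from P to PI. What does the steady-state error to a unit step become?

The integrator makes K_pos = lim_{s→0} C(s)G(s) infinite, so e_ss = 1/(1+K_pos) = 0.

0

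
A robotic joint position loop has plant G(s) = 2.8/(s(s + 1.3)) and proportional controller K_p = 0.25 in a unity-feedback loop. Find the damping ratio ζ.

The closed-loop denominator is s(s+1.3) + 0.25·2.8 = s² + 1.3s + 0.7.
So ω_n² = 0.7 ⇒ ω_n = 0.8367 rad/s, and ζ = 1.3/(2ω_n) = 0.777.

ζ = 0.777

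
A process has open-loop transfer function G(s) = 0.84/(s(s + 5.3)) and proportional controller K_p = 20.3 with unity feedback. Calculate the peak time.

T_p = 0.992 s

Closed-loop characteristic equation: s² + 5.3s + 17.05 = 0, so ω_n = 4.129 rad/s and ζ = 5.3/(2·4.129) = 0.6417.
Damped frequency ω_d = ω_n√(1−ζ²) = 3.167 rad/s, so peak time T_p = π/ω_d = 0.992 s.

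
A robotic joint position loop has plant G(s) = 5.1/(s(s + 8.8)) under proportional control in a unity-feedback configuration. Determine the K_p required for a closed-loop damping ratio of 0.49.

Closed-loop characteristic equation: s² + 8.8s + K_p·5.1 = 0.
So ω_n = √(5.1K_p) and 2ζω_n = 8.8, giving ζ = 8.8/(2√(5.1K_p)).
Setting ζ = 0.49: √(5.1K_p) = 8.8/(2·0.49) = 8.98, so K_p = 80.63/5.1 = 15.8.

K_p = 15.8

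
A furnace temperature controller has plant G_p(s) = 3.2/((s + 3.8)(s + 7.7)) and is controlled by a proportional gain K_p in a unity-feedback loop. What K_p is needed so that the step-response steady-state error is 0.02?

For a type-0 loop with proportional control, e_ss = 1/(1 + K_p·G_p(0)).
G_p(0) = 0.1094. Require 1/(1 + K_p·0.1094) = 0.02, so 1 + 0.1094·K_p = 50.
K_p = (50 − 1)/0.1094 = 448.

K_p = 448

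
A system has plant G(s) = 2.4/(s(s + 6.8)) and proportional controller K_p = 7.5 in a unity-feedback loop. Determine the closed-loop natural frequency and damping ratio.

ω_n = 4.24 rad/s, ζ = 0.801

The closed-loop denominator is s(s+6.8) + 7.5·2.4 = s² + 6.8s + 18.
Matching s² + 2ζω_n s + ω_n²: ω_n = √18 = 4.243 rad/s and 2ζω_n = 6.8, so ζ = 6.8/(2·4.243) = 0.801.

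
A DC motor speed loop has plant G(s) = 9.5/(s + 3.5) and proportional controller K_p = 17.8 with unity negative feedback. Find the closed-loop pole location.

s = -172.6

Closed-loop transfer function: T(s) = K_p·G(s)/(1 + K_p·G(s)) = 169.1/(s + 3.5 + 169.1) = 169.1/(s + 172.6).
The closed-loop pole is at s = −172.6.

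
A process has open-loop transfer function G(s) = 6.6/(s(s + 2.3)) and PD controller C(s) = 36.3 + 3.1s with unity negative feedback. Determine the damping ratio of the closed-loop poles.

Forward path: (36.3 + 3.1s)·6.6/(s(s+2.3)). The closed-loop characteristic equation is s² + (2.3 + 6.6·3.1)s + 6.6·36.3 = 0.
That is s² + 22.76s + 239.6 = 0, so ω_n = 15.48 rad/s and ζ = 22.76/(2·15.48) = 0.7352.

ζ = 0.735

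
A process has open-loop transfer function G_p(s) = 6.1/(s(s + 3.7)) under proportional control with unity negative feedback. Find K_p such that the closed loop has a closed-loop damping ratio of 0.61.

Closed-loop characteristic equation: s² + 3.7s + K_p·6.1 = 0.
So ω_n = √(6.1K_p) and 2ζω_n = 3.7, giving ζ = 3.7/(2√(6.1K_p)).
Setting ζ = 0.61: √(6.1K_p) = 3.7/(2·0.61) = 3.033, so K_p = 9.198/6.1 = 1.51.

K_p = 1.51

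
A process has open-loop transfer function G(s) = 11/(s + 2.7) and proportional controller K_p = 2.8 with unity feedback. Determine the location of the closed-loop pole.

s = -33.5

Closed-loop transfer function: T(s) = K_p·G(s)/(1 + K_p·G(s)) = 30.8/(s + 2.7 + 30.8) = 30.8/(s + 33.5).
The closed-loop pole is at s = −33.5.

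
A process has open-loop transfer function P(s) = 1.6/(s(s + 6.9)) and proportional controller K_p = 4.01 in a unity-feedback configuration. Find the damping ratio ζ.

With unity feedback the closed-loop characteristic equation is s² + 6.9s + 4.01·1.6 = s² + 6.9s + 6.416 = 0.
Matching s² + 2ζω_n s + ω_n²: ω_n = √6.416 = 2.533 rad/s and 2ζω_n = 6.9, so ζ = 6.9/(2·2.533) = 1.36.

ζ = 1.36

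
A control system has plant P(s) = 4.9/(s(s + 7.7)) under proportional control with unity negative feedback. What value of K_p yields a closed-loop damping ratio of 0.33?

Closed-loop characteristic equation: s² + 7.7s + K_p·4.9 = 0.
So ω_n = √(4.9K_p) and 2ζω_n = 7.7, giving ζ = 7.7/(2√(4.9K_p)).
Setting ζ = 0.33: √(4.9K_p) = 7.7/(2·0.33) = 11.67, so K_p = 136.1/4.9 = 27.8.

K_p = 27.8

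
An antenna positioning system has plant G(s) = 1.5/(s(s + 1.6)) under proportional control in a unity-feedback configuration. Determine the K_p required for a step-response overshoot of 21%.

From %OS = 100·exp(−πζ/√(1−ζ²)) = 21%, ζ = −ln(0.21)/√(π²+ln²(0.21)) = 0.4449.
Characteristic equation s² + 1.6s + 1.5K_p = 0 gives ζ = 1.6/(2√(1.5K_p)).
Setting ζ = 0.4449: √(1.5K_p) = 1.6/(2·0.4449) = 1.798, so K_p = 3.233/1.5 = 2.16.

K_p = 2.16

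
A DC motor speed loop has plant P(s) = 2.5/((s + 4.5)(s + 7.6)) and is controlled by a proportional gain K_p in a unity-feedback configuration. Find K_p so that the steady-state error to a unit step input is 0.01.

K_p = 1350

The loop is type 0, so e_ss(step) = 1/(1 + K_pos) with K_pos = K_p·P(0).
P(0) = 0.0731. Require 1/(1 + K_p·0.0731) = 0.01, so 1 + 0.0731·K_p = 100.
K_p = (100 − 1)/0.0731 = 1350.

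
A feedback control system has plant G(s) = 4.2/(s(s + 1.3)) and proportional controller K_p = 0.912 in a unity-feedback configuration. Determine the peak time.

The closed-loop denominator s² + 1.3s + 3.83 gives ω_n = √3.83 = 1.957 and ζ = 1.3/(2ω_n) = 0.3321.
Damped frequency ω_d = ω_n√(1−ζ²) = 1.846 rad/s, so peak time T_p = π/ω_d = 1.7 s.

T_p = 1.7 s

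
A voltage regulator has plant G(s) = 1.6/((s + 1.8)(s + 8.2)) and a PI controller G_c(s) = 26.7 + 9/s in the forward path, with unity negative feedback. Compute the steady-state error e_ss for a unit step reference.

0

The open loop G_c(s)G(s) has a pole at the origin (type 1), so the static position error constant is infinite and e_ss = 1/(1+∞) = 0.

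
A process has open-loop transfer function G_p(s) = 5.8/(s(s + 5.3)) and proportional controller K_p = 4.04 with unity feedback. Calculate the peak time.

From 1 + K_pG_p(s) = 0: s² + 5.3s + 23.43 = 0 ⇒ ω_n = 4.841, ζ = 0.5474.
Damped frequency ω_d = ω_n√(1−ζ²) = 4.051 rad/s, so peak time T_p = π/ω_d = 0.776 s.

T_p = 0.776 s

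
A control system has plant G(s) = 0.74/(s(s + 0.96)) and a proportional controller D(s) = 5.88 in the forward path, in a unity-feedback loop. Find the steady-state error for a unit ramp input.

The loop has one pole at the origin (type 1). Velocity error constant K_v = lim_{s→0} s·D(s)G(s) = 5.88·0.74/0.96 = 4.532.
Steady-state error to a unit ramp: e_ss = 1/K_v = 0.221.

0.221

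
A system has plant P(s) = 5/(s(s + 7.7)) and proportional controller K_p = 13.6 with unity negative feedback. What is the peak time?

T_p = 0.431 s

From 1 + K_pP(s) = 0: s² + 7.7s + 68 = 0 ⇒ ω_n = 8.246, ζ = 0.4669.
Damped frequency ω_d = ω_n√(1−ζ²) = 7.292 rad/s, so peak time T_p = π/ω_d = 0.431 s.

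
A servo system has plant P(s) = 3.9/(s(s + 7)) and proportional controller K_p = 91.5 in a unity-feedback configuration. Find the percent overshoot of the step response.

55.3%

Closed-loop characteristic equation: s² + 7s + 356.8 = 0, so ω_n = 18.89 rad/s and ζ = 7/(2·18.89) = 0.1853.
%OS = 100·exp(−πζ/√(1−ζ²)) = 100·exp(−π·0.1853/√0.9657) = 55.3%.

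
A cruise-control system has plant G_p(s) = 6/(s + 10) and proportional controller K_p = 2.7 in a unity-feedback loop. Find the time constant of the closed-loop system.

τ = 0.0382 s

Closed-loop transfer function: T(s) = K_p·G_p(s)/(1 + K_p·G_p(s)) = 16.2/(s + 10 + 16.2) = 16.2/(s + 26.2).
Time constant τ = 1/26.2 = 0.0382 s.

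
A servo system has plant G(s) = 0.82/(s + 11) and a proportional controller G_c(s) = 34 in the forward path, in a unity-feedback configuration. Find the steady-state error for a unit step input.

The loop is type 0. Static position error constant K_pos = G_c(0)·G(0) = 34·0.07455 = 2.535.
Steady-state error to a unit step: e_ss = 1/(1+K_pos) = 1/3.535 = 0.283.

0.283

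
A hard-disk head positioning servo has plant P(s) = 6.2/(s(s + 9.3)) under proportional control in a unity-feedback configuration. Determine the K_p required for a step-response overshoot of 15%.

K_p = 13.1

From %OS = 100·exp(−πζ/√(1−ζ²)) = 15%, ζ = −ln(0.15)/√(π²+ln²(0.15)) = 0.5169.
Characteristic equation s² + 9.3s + 6.2K_p = 0 gives ζ = 9.3/(2√(6.2K_p)).
Setting ζ = 0.5169: √(6.2K_p) = 9.3/(2·0.5169) = 8.995, so K_p = 80.92/6.2 = 13.1.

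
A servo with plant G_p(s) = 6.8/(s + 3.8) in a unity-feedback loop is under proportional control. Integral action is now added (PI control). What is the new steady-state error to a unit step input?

0

Adding integral action puts a pole at s = 0 in the forward path, raising the system type to 1; a type-1 loop has zero steady-state error to a step.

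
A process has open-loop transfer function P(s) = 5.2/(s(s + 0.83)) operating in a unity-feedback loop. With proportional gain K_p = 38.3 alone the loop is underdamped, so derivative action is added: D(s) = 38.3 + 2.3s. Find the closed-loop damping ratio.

ζ = 0.453

Forward path: (38.3 + 2.3s)·5.2/(s(s+0.83)). The closed-loop characteristic equation is s² + (0.83 + 5.2·2.3)s + 5.2·38.3 = 0.
That is s² + 12.79s + 199.2 = 0, so ω_n = 14.11 rad/s and ζ = 12.79/(2·14.11) = 0.4531.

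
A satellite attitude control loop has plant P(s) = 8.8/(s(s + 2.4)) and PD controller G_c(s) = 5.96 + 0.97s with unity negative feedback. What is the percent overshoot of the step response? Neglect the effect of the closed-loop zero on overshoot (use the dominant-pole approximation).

2.68%

Forward path: (5.96 + 0.97s)·8.8/(s(s+2.4)). The closed-loop characteristic equation is s² + (2.4 + 8.8·0.97)s + 8.8·5.96 = 0.
That is s² + 10.94s + 52.45 = 0, so ω_n = 7.242 rad/s and ζ = 10.94/(2·7.242) = 0.755.
%OS = 100·exp(−πζ/√(1−ζ²)) = 2.68%.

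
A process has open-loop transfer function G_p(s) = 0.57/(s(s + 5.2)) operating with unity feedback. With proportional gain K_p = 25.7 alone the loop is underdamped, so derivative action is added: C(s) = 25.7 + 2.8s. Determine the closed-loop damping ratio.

ζ = 0.888

Forward path: (25.7 + 2.8s)·0.57/(s(s+5.2)). The closed-loop characteristic equation is s² + (5.2 + 0.57·2.8)s + 0.57·25.7 = 0.
That is s² + 6.796s + 14.65 = 0, so ω_n = 3.827 rad/s and ζ = 6.796/(2·3.827) = 0.8878.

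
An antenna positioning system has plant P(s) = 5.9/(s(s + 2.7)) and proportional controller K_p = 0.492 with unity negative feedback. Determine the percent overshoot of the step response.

1.69%

The closed-loop denominator s² + 2.7s + 2.903 gives ω_n = √2.903 = 1.704 and ζ = 2.7/(2ω_n) = 0.7924.
%OS = 100·exp(−πζ/√(1−ζ²)) = 100·exp(−π·0.7924/√0.3722) = 1.69%.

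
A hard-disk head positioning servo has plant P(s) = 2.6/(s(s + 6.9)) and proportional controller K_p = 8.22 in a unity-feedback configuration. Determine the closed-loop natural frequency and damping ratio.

ω_n = 4.62 rad/s, ζ = 0.746

With unity feedback the closed-loop characteristic equation is s² + 6.9s + 8.22·2.6 = s² + 6.9s + 21.37 = 0.
Matching s² + 2ζω_n s + ω_n²: ω_n = √21.37 = 4.623 rad/s and 2ζω_n = 6.9, so ζ = 6.9/(2·4.623) = 0.746.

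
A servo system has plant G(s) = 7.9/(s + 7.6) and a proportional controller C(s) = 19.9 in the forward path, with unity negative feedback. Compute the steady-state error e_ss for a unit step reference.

0.0461

The loop is type 0. Static position error constant K_pos = C(0)·G(0) = 19.9·1.039 = 20.69.
Steady-state error to a unit step: e_ss = 1/(1+K_pos) = 1/21.69 = 0.0461.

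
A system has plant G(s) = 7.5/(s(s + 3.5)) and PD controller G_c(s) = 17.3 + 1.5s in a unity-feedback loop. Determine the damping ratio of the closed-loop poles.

Forward path: (17.3 + 1.5s)·7.5/(s(s+3.5)). The closed-loop characteristic equation is s² + (3.5 + 7.5·1.5)s + 7.5·17.3 = 0.
That is s² + 14.75s + 129.8 = 0, so ω_n = 11.39 rad/s and ζ = 14.75/(2·11.39) = 0.6475.

ζ = 0.647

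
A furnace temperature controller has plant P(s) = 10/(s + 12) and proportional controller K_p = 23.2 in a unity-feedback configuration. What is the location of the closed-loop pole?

s = -244

Closed-loop transfer function: T(s) = K_p·P(s)/(1 + K_p·P(s)) = 232/(s + 12 + 232) = 232/(s + 244).
The closed-loop pole is at s = −244.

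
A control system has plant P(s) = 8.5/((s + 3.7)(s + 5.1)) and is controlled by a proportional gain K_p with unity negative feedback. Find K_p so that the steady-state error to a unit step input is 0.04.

K_p = 53.3

Steady-state error for a unit step on this type-0 loop is 1/(1 + K_p·P(0)).
P(0) = 0.4505. Require 1/(1 + K_p·0.4505) = 0.04, so 1 + 0.4505·K_p = 25.
K_p = (25 − 1)/0.4505 = 53.3.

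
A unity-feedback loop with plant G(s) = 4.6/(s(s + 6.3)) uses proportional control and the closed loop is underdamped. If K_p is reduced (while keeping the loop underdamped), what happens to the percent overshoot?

ζ = 6.3/(2√(4.6K_p)) rises as K_p falls; higher damping means less overshoot.

decrease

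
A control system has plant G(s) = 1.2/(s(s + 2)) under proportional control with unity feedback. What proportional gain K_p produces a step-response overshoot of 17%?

From %OS = 100·exp(−πζ/√(1−ζ²)) = 17%, ζ = −ln(0.17)/√(π²+ln²(0.17)) = 0.4913.
Characteristic equation s² + 2s + 1.2K_p = 0 gives ζ = 2/(2√(1.2K_p)).
Setting ζ = 0.4913: √(1.2K_p) = 2/(2·0.4913) = 2.036, so K_p = 4.143/1.2 = 3.45.

K_p = 3.45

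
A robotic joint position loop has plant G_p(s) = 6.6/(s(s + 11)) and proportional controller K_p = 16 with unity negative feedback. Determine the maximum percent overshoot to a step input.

13.7%

From 1 + K_pG_p(s) = 0: s² + 11s + 105.6 = 0 ⇒ ω_n = 10.28, ζ = 0.5352.
%OS = 100·exp(−πζ/√(1−ζ²)) = 100·exp(−π·0.5352/√0.7135) = 13.7%.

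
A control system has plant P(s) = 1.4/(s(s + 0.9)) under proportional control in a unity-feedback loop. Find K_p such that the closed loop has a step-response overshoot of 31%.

From %OS = 100·exp(−πζ/√(1−ζ²)) = 31%, ζ = −ln(0.31)/√(π²+ln²(0.31)) = 0.3493.
Characteristic equation s² + 0.9s + 1.4K_p = 0 gives ζ = 0.9/(2√(1.4K_p)).
Setting ζ = 0.3493: √(1.4K_p) = 0.9/(2·0.3493) = 1.288, so K_p = 1.66/1.4 = 1.19.

K_p = 1.19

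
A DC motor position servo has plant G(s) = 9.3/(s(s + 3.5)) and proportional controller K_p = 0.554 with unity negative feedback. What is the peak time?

T_p = 2.17 s

Closed-loop characteristic equation: s² + 3.5s + 5.152 = 0, so ω_n = 2.27 rad/s and ζ = 3.5/(2·2.27) = 0.771.
Damped frequency ω_d = ω_n√(1−ζ²) = 1.446 rad/s, so peak time T_p = π/ω_d = 2.17 s.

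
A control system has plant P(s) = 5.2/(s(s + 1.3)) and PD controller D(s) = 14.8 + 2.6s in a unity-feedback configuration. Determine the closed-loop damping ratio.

ζ = 0.845

Forward path: (14.8 + 2.6s)·5.2/(s(s+1.3)). The closed-loop characteristic equation is s² + (1.3 + 5.2·2.6)s + 5.2·14.8 = 0.
That is s² + 14.82s + 76.96 = 0, so ω_n = 8.773 rad/s and ζ = 14.82/(2·8.773) = 0.8447.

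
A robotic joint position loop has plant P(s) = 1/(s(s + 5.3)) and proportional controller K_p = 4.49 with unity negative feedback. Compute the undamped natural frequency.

ω_n = 2.12 rad/s

The closed-loop denominator is s(s+5.3) + 4.49·1 = s² + 5.3s + 4.49.
Matching s² + 2ζω_n s + ω_n²: ω_n = √4.49 = 2.119 rad/s and 2ζω_n = 5.3, so ζ = 5.3/(2·2.119) = 1.25.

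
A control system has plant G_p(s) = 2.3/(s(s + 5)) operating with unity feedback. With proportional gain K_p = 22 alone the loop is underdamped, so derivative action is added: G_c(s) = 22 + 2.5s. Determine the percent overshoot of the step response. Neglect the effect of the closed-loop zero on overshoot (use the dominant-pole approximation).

Forward path: (22 + 2.5s)·2.3/(s(s+5)). The closed-loop characteristic equation is s² + (5 + 2.3·2.5)s + 2.3·22 = 0.
That is s² + 10.75s + 50.6 = 0, so ω_n = 7.113 rad/s and ζ = 10.75/(2·7.113) = 0.7556.
%OS = 100·exp(−πζ/√(1−ζ²)) = 2.67%.

2.67%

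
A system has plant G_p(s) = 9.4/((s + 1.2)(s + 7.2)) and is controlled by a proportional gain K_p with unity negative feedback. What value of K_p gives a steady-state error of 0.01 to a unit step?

The loop is type 0, so e_ss(step) = 1/(1 + K_pos) with K_pos = K_p·G_p(0).
G_p(0) = 1.088. Require 1/(1 + K_p·1.088) = 0.01, so 1 + 1.088·K_p = 100.
K_p = (100 − 1)/1.088 = 91.

K_p = 91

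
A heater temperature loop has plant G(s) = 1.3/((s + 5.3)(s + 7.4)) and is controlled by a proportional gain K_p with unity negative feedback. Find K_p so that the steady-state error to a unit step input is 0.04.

K_p = 724

The loop is type 0, so e_ss(step) = 1/(1 + K_pos) with K_pos = K_p·G(0).
G(0) = 0.03315. Require 1/(1 + K_p·0.03315) = 0.04, so 1 + 0.03315·K_p = 25.
K_p = (25 − 1)/0.03315 = 724.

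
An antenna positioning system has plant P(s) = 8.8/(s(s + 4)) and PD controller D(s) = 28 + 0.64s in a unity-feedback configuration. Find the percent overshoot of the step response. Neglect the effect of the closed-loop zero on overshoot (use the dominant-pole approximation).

Forward path: (28 + 0.64s)·8.8/(s(s+4)). The closed-loop characteristic equation is s² + (4 + 8.8·0.64)s + 8.8·28 = 0.
That is s² + 9.632s + 246.4 = 0, so ω_n = 15.7 rad/s and ζ = 9.632/(2·15.7) = 0.3068.
%OS = 100·exp(−πζ/√(1−ζ²)) = 36.3%.

36.3%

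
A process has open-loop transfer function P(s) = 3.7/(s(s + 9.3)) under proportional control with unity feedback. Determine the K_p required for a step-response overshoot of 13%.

K_p = 19.7

From %OS = 100·exp(−πζ/√(1−ζ²)) = 13%, ζ = −ln(0.13)/√(π²+ln²(0.13)) = 0.5446.
Characteristic equation s² + 9.3s + 3.7K_p = 0 gives ζ = 9.3/(2√(3.7K_p)).
Setting ζ = 0.5446: √(3.7K_p) = 9.3/(2·0.5446) = 8.538, so K_p = 72.89/3.7 = 19.7.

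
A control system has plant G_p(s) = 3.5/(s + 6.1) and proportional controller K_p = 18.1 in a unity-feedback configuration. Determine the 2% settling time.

Closed-loop transfer function: T(s) = K_p·G_p(s)/(1 + K_p·G_p(s)) = 63.35/(s + 6.1 + 63.35) = 63.35/(s + 69.45).
Time constant τ = 1/69.45 = 0.0144 s, so the 2% settling time is about 4τ = 0.0576 s.

T_s ≈ 0.0576 s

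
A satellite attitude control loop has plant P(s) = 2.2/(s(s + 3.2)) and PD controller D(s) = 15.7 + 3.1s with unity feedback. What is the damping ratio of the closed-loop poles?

Forward path: (15.7 + 3.1s)·2.2/(s(s+3.2)). The closed-loop characteristic equation is s² + (3.2 + 2.2·3.1)s + 2.2·15.7 = 0.
That is s² + 10.02s + 34.54 = 0, so ω_n = 5.877 rad/s and ζ = 10.02/(2·5.877) = 0.8525.

ζ = 0.852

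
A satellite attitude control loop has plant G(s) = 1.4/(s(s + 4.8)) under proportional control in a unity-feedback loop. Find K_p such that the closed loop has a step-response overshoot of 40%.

From %OS = 100·exp(−πζ/√(1−ζ²)) = 40%, ζ = −ln(0.4)/√(π²+ln²(0.4)) = 0.28.
Characteristic equation s² + 4.8s + 1.4K_p = 0 gives ζ = 4.8/(2√(1.4K_p)).
Setting ζ = 0.28: √(1.4K_p) = 4.8/(2·0.28) = 8.571, so K_p = 73.47/1.4 = 52.5.

K_p = 52.5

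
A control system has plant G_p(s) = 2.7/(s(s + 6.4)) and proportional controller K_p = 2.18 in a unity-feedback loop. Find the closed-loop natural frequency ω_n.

ω_n = 2.43 rad/s

The closed-loop denominator is s(s+6.4) + 2.18·2.7 = s² + 6.4s + 5.886.
So ω_n² = 5.886 ⇒ ω_n = 2.426 rad/s, and ζ = 6.4/(2ω_n) = 1.32.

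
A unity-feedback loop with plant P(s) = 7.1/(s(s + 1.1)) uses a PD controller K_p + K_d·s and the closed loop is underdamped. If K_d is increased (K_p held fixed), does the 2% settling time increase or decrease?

Characteristic equation s² + (1.1 + 7.1K_d)s + 7.1K_p = 0: raising K_d increases ζω_n = (1.1+7.1K_d)/2 while the loop stays underdamped, so T_s ≈ 4/(ζω_n) decreases.

decrease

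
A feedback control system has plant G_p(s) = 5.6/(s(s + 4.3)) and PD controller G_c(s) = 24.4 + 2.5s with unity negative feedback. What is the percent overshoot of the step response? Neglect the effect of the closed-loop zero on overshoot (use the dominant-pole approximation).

1.92%

Forward path: (24.4 + 2.5s)·5.6/(s(s+4.3)). The closed-loop characteristic equation is s² + (4.3 + 5.6·2.5)s + 5.6·24.4 = 0.
That is s² + 18.3s + 136.6 = 0, so ω_n = 11.69 rad/s and ζ = 18.3/(2·11.69) = 0.7828.
%OS = 100·exp(−πζ/√(1−ζ²)) = 1.92%.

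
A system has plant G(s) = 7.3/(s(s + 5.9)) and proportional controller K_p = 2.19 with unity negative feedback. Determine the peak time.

T_p = 1.16 s

The closed-loop denominator s² + 5.9s + 15.99 gives ω_n = √15.99 = 3.998 and ζ = 5.9/(2ω_n) = 0.7378.
Damped frequency ω_d = ω_n√(1−ζ²) = 2.699 rad/s, so peak time T_p = π/ω_d = 1.16 s.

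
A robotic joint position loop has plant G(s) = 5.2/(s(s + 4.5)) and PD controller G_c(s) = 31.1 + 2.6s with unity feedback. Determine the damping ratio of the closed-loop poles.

Forward path: (31.1 + 2.6s)·5.2/(s(s+4.5)). The closed-loop characteristic equation is s² + (4.5 + 5.2·2.6)s + 5.2·31.1 = 0.
That is s² + 18.02s + 161.7 = 0, so ω_n = 12.72 rad/s and ζ = 18.02/(2·12.72) = 0.7085.

ζ = 0.709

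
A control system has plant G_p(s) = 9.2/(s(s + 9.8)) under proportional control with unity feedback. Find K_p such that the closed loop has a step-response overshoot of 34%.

K_p = 24.7

From %OS = 100·exp(−πζ/√(1−ζ²)) = 34%, ζ = −ln(0.34)/√(π²+ln²(0.34)) = 0.3248.
Characteristic equation s² + 9.8s + 9.2K_p = 0 gives ζ = 9.8/(2√(9.2K_p)).
Setting ζ = 0.3248: √(9.2K_p) = 9.8/(2·0.3248) = 15.09, so K_p = 227.6/9.2 = 24.7.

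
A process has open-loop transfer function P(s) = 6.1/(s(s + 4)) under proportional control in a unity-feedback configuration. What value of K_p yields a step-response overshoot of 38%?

K_p = 7.57

From %OS = 100·exp(−πζ/√(1−ζ²)) = 38%, ζ = −ln(0.38)/√(π²+ln²(0.38)) = 0.2943.
Characteristic equation s² + 4s + 6.1K_p = 0 gives ζ = 4/(2√(6.1K_p)).
Setting ζ = 0.2943: √(6.1K_p) = 4/(2·0.2943) = 6.795, so K_p = 46.17/6.1 = 7.57.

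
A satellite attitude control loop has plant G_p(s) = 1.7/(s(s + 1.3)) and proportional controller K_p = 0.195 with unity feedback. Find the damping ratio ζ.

ζ = 1.13

The closed-loop denominator is s(s+1.3) + 0.195·1.7 = s² + 1.3s + 0.3315.
Matching s² + 2ζω_n s + ω_n²: ω_n = √0.3315 = 0.5758 rad/s and 2ζω_n = 1.3, so ζ = 1.3/(2·0.5758) = 1.13.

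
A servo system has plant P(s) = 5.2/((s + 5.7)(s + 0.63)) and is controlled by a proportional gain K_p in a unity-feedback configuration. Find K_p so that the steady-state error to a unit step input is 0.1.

K_p = 6.22

The loop is type 0, so e_ss(step) = 1/(1 + K_pos) with K_pos = K_p·P(0).
P(0) = 1.448. Require 1/(1 + K_p·1.448) = 0.1, so 1 + 1.448·K_p = 10.
K_p = (10 − 1)/1.448 = 6.22.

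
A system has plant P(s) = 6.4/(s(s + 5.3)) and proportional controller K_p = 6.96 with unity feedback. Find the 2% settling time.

From 1 + K_pP(s) = 0: s² + 5.3s + 44.54 = 0 ⇒ ω_n = 6.674, ζ = 0.3971.
2% settling time T_s ≈ 4/(ζω_n) = 4/2.65 = 1.51 s.

T_s ≈ 1.51 s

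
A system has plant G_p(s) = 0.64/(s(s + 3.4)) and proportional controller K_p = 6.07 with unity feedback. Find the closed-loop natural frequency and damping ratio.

ω_n = 1.97 rad/s, ζ = 0.863

The closed-loop denominator is s(s+3.4) + 6.07·0.64 = s² + 3.4s + 3.885.
Matching s² + 2ζω_n s + ω_n²: ω_n = √3.885 = 1.971 rad/s and 2ζω_n = 3.4, so ζ = 3.4/(2·1.971) = 0.863.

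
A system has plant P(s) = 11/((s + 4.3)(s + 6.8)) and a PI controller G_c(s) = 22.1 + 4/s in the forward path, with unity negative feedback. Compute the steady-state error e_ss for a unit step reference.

The open loop G_c(s)P(s) has a pole at the origin (type 1), so the static position error constant is infinite and e_ss = 1/(1+∞) = 0.

0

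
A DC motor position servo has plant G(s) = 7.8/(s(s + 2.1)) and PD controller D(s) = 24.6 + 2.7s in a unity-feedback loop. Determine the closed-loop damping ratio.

ζ = 0.836

Forward path: (24.6 + 2.7s)·7.8/(s(s+2.1)). The closed-loop characteristic equation is s² + (2.1 + 7.8·2.7)s + 7.8·24.6 = 0.
That is s² + 23.16s + 191.9 = 0, so ω_n = 13.85 rad/s and ζ = 23.16/(2·13.85) = 0.836.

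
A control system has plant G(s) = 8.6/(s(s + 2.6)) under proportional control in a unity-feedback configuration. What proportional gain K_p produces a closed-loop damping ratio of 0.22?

Closed-loop characteristic equation: s² + 2.6s + K_p·8.6 = 0.
So ω_n = √(8.6K_p) and 2ζω_n = 2.6, giving ζ = 2.6/(2√(8.6K_p)).
Setting ζ = 0.22: √(8.6K_p) = 2.6/(2·0.22) = 5.909, so K_p = 34.92/8.6 = 4.06.

K_p = 4.06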